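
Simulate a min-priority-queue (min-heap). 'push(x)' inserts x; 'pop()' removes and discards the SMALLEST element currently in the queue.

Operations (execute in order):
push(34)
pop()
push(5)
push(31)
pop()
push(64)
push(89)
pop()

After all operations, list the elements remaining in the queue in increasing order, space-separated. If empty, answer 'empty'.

push(34): heap contents = [34]
pop() → 34: heap contents = []
push(5): heap contents = [5]
push(31): heap contents = [5, 31]
pop() → 5: heap contents = [31]
push(64): heap contents = [31, 64]
push(89): heap contents = [31, 64, 89]
pop() → 31: heap contents = [64, 89]

Answer: 64 89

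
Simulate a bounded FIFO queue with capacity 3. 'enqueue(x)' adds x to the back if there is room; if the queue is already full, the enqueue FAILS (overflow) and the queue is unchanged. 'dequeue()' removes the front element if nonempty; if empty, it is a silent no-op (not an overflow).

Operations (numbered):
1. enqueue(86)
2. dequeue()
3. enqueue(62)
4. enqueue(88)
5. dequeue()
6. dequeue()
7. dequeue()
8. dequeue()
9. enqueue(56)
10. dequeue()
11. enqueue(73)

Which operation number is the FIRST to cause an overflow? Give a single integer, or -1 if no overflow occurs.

1. enqueue(86): size=1
2. dequeue(): size=0
3. enqueue(62): size=1
4. enqueue(88): size=2
5. dequeue(): size=1
6. dequeue(): size=0
7. dequeue(): empty, no-op, size=0
8. dequeue(): empty, no-op, size=0
9. enqueue(56): size=1
10. dequeue(): size=0
11. enqueue(73): size=1

Answer: -1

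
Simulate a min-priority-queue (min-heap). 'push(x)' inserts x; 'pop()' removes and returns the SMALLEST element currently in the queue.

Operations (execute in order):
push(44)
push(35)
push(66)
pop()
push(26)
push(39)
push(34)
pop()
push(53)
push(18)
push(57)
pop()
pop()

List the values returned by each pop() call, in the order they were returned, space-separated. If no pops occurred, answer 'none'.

push(44): heap contents = [44]
push(35): heap contents = [35, 44]
push(66): heap contents = [35, 44, 66]
pop() → 35: heap contents = [44, 66]
push(26): heap contents = [26, 44, 66]
push(39): heap contents = [26, 39, 44, 66]
push(34): heap contents = [26, 34, 39, 44, 66]
pop() → 26: heap contents = [34, 39, 44, 66]
push(53): heap contents = [34, 39, 44, 53, 66]
push(18): heap contents = [18, 34, 39, 44, 53, 66]
push(57): heap contents = [18, 34, 39, 44, 53, 57, 66]
pop() → 18: heap contents = [34, 39, 44, 53, 57, 66]
pop() → 34: heap contents = [39, 44, 53, 57, 66]

Answer: 35 26 18 34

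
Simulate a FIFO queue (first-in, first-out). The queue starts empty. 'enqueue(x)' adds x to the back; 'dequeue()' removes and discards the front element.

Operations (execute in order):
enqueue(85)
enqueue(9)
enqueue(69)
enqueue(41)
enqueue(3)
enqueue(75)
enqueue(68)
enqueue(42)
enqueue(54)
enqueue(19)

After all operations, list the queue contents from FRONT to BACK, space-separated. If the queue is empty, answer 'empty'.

enqueue(85): [85]
enqueue(9): [85, 9]
enqueue(69): [85, 9, 69]
enqueue(41): [85, 9, 69, 41]
enqueue(3): [85, 9, 69, 41, 3]
enqueue(75): [85, 9, 69, 41, 3, 75]
enqueue(68): [85, 9, 69, 41, 3, 75, 68]
enqueue(42): [85, 9, 69, 41, 3, 75, 68, 42]
enqueue(54): [85, 9, 69, 41, 3, 75, 68, 42, 54]
enqueue(19): [85, 9, 69, 41, 3, 75, 68, 42, 54, 19]

Answer: 85 9 69 41 3 75 68 42 54 19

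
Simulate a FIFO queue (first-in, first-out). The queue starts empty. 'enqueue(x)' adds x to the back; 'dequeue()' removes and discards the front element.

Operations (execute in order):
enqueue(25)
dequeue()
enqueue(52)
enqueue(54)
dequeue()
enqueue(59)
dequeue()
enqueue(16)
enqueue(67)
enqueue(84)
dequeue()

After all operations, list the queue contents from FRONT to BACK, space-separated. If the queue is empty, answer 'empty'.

Answer: 16 67 84

Derivation:
enqueue(25): [25]
dequeue(): []
enqueue(52): [52]
enqueue(54): [52, 54]
dequeue(): [54]
enqueue(59): [54, 59]
dequeue(): [59]
enqueue(16): [59, 16]
enqueue(67): [59, 16, 67]
enqueue(84): [59, 16, 67, 84]
dequeue(): [16, 67, 84]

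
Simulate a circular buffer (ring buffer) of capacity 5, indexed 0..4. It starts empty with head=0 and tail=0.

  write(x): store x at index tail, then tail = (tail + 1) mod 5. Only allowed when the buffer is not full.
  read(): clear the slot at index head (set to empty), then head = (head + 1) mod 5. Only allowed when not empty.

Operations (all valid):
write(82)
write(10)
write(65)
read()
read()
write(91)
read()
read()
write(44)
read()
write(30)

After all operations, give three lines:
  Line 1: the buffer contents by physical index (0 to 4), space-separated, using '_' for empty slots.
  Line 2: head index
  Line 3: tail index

Answer: 30 _ _ _ _
0
1

Derivation:
write(82): buf=[82 _ _ _ _], head=0, tail=1, size=1
write(10): buf=[82 10 _ _ _], head=0, tail=2, size=2
write(65): buf=[82 10 65 _ _], head=0, tail=3, size=3
read(): buf=[_ 10 65 _ _], head=1, tail=3, size=2
read(): buf=[_ _ 65 _ _], head=2, tail=3, size=1
write(91): buf=[_ _ 65 91 _], head=2, tail=4, size=2
read(): buf=[_ _ _ 91 _], head=3, tail=4, size=1
read(): buf=[_ _ _ _ _], head=4, tail=4, size=0
write(44): buf=[_ _ _ _ 44], head=4, tail=0, size=1
read(): buf=[_ _ _ _ _], head=0, tail=0, size=0
write(30): buf=[30 _ _ _ _], head=0, tail=1, size=1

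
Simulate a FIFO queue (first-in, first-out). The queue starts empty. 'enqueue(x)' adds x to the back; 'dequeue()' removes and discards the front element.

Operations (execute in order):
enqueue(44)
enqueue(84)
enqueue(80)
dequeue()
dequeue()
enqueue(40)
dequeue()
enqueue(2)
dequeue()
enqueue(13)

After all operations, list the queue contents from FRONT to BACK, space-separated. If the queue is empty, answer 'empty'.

Answer: 2 13

Derivation:
enqueue(44): [44]
enqueue(84): [44, 84]
enqueue(80): [44, 84, 80]
dequeue(): [84, 80]
dequeue(): [80]
enqueue(40): [80, 40]
dequeue(): [40]
enqueue(2): [40, 2]
dequeue(): [2]
enqueue(13): [2, 13]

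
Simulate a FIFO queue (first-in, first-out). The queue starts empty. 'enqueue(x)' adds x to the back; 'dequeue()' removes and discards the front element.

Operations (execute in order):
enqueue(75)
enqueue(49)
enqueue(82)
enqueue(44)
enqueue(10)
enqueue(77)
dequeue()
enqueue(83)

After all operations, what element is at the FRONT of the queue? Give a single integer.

Answer: 49

Derivation:
enqueue(75): queue = [75]
enqueue(49): queue = [75, 49]
enqueue(82): queue = [75, 49, 82]
enqueue(44): queue = [75, 49, 82, 44]
enqueue(10): queue = [75, 49, 82, 44, 10]
enqueue(77): queue = [75, 49, 82, 44, 10, 77]
dequeue(): queue = [49, 82, 44, 10, 77]
enqueue(83): queue = [49, 82, 44, 10, 77, 83]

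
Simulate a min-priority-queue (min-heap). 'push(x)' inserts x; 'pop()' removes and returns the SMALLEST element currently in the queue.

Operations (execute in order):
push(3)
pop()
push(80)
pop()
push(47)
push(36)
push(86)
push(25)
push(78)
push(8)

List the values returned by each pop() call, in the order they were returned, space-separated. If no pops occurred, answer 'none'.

Answer: 3 80

Derivation:
push(3): heap contents = [3]
pop() → 3: heap contents = []
push(80): heap contents = [80]
pop() → 80: heap contents = []
push(47): heap contents = [47]
push(36): heap contents = [36, 47]
push(86): heap contents = [36, 47, 86]
push(25): heap contents = [25, 36, 47, 86]
push(78): heap contents = [25, 36, 47, 78, 86]
push(8): heap contents = [8, 25, 36, 47, 78, 86]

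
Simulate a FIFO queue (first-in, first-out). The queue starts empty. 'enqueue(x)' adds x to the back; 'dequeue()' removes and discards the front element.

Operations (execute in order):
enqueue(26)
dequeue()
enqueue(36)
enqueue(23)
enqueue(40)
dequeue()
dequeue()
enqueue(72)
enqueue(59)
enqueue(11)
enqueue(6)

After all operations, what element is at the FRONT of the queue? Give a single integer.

Answer: 40

Derivation:
enqueue(26): queue = [26]
dequeue(): queue = []
enqueue(36): queue = [36]
enqueue(23): queue = [36, 23]
enqueue(40): queue = [36, 23, 40]
dequeue(): queue = [23, 40]
dequeue(): queue = [40]
enqueue(72): queue = [40, 72]
enqueue(59): queue = [40, 72, 59]
enqueue(11): queue = [40, 72, 59, 11]
enqueue(6): queue = [40, 72, 59, 11, 6]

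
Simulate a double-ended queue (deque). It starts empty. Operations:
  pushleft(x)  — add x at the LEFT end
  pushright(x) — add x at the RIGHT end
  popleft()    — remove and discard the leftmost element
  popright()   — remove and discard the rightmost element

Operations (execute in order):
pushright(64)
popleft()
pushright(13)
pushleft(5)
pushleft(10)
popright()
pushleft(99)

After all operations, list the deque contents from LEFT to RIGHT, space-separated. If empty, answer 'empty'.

pushright(64): [64]
popleft(): []
pushright(13): [13]
pushleft(5): [5, 13]
pushleft(10): [10, 5, 13]
popright(): [10, 5]
pushleft(99): [99, 10, 5]

Answer: 99 10 5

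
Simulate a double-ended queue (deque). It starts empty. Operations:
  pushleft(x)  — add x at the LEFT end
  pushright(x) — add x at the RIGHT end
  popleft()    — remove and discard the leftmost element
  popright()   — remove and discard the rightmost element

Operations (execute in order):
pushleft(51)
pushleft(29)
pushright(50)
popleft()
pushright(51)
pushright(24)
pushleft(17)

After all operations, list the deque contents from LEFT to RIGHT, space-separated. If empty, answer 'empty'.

Answer: 17 51 50 51 24

Derivation:
pushleft(51): [51]
pushleft(29): [29, 51]
pushright(50): [29, 51, 50]
popleft(): [51, 50]
pushright(51): [51, 50, 51]
pushright(24): [51, 50, 51, 24]
pushleft(17): [17, 51, 50, 51, 24]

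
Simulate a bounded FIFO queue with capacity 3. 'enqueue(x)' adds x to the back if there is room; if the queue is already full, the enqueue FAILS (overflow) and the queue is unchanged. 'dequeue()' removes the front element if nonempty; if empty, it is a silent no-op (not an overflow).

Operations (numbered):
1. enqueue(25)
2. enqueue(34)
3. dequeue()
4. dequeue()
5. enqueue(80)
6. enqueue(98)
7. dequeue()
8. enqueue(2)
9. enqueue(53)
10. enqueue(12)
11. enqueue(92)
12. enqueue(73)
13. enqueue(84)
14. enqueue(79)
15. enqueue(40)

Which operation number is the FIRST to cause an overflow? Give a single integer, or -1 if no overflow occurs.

Answer: 10

Derivation:
1. enqueue(25): size=1
2. enqueue(34): size=2
3. dequeue(): size=1
4. dequeue(): size=0
5. enqueue(80): size=1
6. enqueue(98): size=2
7. dequeue(): size=1
8. enqueue(2): size=2
9. enqueue(53): size=3
10. enqueue(12): size=3=cap → OVERFLOW (fail)
11. enqueue(92): size=3=cap → OVERFLOW (fail)
12. enqueue(73): size=3=cap → OVERFLOW (fail)
13. enqueue(84): size=3=cap → OVERFLOW (fail)
14. enqueue(79): size=3=cap → OVERFLOW (fail)
15. enqueue(40): size=3=cap → OVERFLOW (fail)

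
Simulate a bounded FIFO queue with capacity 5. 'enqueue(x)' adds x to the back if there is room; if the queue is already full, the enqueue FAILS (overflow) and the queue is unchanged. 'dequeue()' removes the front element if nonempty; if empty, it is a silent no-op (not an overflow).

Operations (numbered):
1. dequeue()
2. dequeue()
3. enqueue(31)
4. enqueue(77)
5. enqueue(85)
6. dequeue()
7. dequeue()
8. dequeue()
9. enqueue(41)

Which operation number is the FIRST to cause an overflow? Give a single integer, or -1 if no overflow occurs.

1. dequeue(): empty, no-op, size=0
2. dequeue(): empty, no-op, size=0
3. enqueue(31): size=1
4. enqueue(77): size=2
5. enqueue(85): size=3
6. dequeue(): size=2
7. dequeue(): size=1
8. dequeue(): size=0
9. enqueue(41): size=1

Answer: -1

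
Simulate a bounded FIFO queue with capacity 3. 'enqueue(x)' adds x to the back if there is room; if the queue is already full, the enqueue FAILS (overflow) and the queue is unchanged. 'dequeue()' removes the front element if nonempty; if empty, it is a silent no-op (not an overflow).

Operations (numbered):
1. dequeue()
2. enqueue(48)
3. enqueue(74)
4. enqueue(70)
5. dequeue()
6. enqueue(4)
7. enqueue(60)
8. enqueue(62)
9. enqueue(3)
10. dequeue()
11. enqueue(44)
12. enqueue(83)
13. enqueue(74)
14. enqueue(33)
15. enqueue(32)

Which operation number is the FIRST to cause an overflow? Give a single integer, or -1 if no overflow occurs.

1. dequeue(): empty, no-op, size=0
2. enqueue(48): size=1
3. enqueue(74): size=2
4. enqueue(70): size=3
5. dequeue(): size=2
6. enqueue(4): size=3
7. enqueue(60): size=3=cap → OVERFLOW (fail)
8. enqueue(62): size=3=cap → OVERFLOW (fail)
9. enqueue(3): size=3=cap → OVERFLOW (fail)
10. dequeue(): size=2
11. enqueue(44): size=3
12. enqueue(83): size=3=cap → OVERFLOW (fail)
13. enqueue(74): size=3=cap → OVERFLOW (fail)
14. enqueue(33): size=3=cap → OVERFLOW (fail)
15. enqueue(32): size=3=cap → OVERFLOW (fail)

Answer: 7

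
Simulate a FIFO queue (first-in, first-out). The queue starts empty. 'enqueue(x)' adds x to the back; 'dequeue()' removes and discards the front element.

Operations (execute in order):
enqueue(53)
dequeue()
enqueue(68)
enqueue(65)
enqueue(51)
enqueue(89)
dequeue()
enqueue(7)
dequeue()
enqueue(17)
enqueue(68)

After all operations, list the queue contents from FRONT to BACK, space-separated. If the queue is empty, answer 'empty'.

enqueue(53): [53]
dequeue(): []
enqueue(68): [68]
enqueue(65): [68, 65]
enqueue(51): [68, 65, 51]
enqueue(89): [68, 65, 51, 89]
dequeue(): [65, 51, 89]
enqueue(7): [65, 51, 89, 7]
dequeue(): [51, 89, 7]
enqueue(17): [51, 89, 7, 17]
enqueue(68): [51, 89, 7, 17, 68]

Answer: 51 89 7 17 68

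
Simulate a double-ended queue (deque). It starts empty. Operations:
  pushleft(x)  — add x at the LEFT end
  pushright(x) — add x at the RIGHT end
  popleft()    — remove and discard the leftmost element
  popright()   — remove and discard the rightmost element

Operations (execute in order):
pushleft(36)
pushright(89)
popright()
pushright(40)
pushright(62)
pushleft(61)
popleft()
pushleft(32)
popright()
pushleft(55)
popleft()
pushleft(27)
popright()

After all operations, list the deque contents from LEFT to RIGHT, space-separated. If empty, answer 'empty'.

pushleft(36): [36]
pushright(89): [36, 89]
popright(): [36]
pushright(40): [36, 40]
pushright(62): [36, 40, 62]
pushleft(61): [61, 36, 40, 62]
popleft(): [36, 40, 62]
pushleft(32): [32, 36, 40, 62]
popright(): [32, 36, 40]
pushleft(55): [55, 32, 36, 40]
popleft(): [32, 36, 40]
pushleft(27): [27, 32, 36, 40]
popright(): [27, 32, 36]

Answer: 27 32 36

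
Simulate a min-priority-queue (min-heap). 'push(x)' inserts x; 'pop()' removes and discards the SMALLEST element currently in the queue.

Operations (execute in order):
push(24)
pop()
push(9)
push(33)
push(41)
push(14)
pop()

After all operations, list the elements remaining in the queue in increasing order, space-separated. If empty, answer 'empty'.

push(24): heap contents = [24]
pop() → 24: heap contents = []
push(9): heap contents = [9]
push(33): heap contents = [9, 33]
push(41): heap contents = [9, 33, 41]
push(14): heap contents = [9, 14, 33, 41]
pop() → 9: heap contents = [14, 33, 41]

Answer: 14 33 41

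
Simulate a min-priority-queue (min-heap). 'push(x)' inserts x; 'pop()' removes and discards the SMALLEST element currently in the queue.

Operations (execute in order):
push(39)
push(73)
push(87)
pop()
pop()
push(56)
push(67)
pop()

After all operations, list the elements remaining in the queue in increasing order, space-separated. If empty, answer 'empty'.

Answer: 67 87

Derivation:
push(39): heap contents = [39]
push(73): heap contents = [39, 73]
push(87): heap contents = [39, 73, 87]
pop() → 39: heap contents = [73, 87]
pop() → 73: heap contents = [87]
push(56): heap contents = [56, 87]
push(67): heap contents = [56, 67, 87]
pop() → 56: heap contents = [67, 87]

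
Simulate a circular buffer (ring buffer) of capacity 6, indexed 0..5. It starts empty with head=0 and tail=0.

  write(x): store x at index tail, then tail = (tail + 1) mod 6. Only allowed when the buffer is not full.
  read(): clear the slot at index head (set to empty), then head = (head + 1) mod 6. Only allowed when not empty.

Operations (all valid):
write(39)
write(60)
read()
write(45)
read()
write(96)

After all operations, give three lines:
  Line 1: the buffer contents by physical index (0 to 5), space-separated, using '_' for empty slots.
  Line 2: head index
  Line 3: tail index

Answer: _ _ 45 96 _ _
2
4

Derivation:
write(39): buf=[39 _ _ _ _ _], head=0, tail=1, size=1
write(60): buf=[39 60 _ _ _ _], head=0, tail=2, size=2
read(): buf=[_ 60 _ _ _ _], head=1, tail=2, size=1
write(45): buf=[_ 60 45 _ _ _], head=1, tail=3, size=2
read(): buf=[_ _ 45 _ _ _], head=2, tail=3, size=1
write(96): buf=[_ _ 45 96 _ _], head=2, tail=4, size=2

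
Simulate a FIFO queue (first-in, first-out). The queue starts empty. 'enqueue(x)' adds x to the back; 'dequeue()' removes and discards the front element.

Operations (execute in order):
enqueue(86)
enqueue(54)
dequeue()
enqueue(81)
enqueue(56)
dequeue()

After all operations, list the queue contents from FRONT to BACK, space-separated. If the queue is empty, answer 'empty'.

enqueue(86): [86]
enqueue(54): [86, 54]
dequeue(): [54]
enqueue(81): [54, 81]
enqueue(56): [54, 81, 56]
dequeue(): [81, 56]

Answer: 81 56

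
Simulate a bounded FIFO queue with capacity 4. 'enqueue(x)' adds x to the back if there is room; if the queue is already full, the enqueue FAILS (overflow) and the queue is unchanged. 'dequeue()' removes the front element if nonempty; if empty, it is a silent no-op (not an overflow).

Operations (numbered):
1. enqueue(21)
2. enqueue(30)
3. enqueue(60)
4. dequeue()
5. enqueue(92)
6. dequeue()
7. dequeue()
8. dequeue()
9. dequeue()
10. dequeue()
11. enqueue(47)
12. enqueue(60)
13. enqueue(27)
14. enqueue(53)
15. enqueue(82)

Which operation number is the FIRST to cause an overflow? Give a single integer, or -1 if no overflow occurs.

1. enqueue(21): size=1
2. enqueue(30): size=2
3. enqueue(60): size=3
4. dequeue(): size=2
5. enqueue(92): size=3
6. dequeue(): size=2
7. dequeue(): size=1
8. dequeue(): size=0
9. dequeue(): empty, no-op, size=0
10. dequeue(): empty, no-op, size=0
11. enqueue(47): size=1
12. enqueue(60): size=2
13. enqueue(27): size=3
14. enqueue(53): size=4
15. enqueue(82): size=4=cap → OVERFLOW (fail)

Answer: 15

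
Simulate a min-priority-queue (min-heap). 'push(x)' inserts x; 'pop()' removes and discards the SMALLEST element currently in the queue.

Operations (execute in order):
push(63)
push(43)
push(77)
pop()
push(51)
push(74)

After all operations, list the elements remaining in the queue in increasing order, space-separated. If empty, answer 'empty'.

Answer: 51 63 74 77

Derivation:
push(63): heap contents = [63]
push(43): heap contents = [43, 63]
push(77): heap contents = [43, 63, 77]
pop() → 43: heap contents = [63, 77]
push(51): heap contents = [51, 63, 77]
push(74): heap contents = [51, 63, 74, 77]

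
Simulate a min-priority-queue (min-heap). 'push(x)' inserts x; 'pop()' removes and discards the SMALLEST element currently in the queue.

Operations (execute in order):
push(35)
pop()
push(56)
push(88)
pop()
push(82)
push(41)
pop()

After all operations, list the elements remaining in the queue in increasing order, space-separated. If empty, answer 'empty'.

Answer: 82 88

Derivation:
push(35): heap contents = [35]
pop() → 35: heap contents = []
push(56): heap contents = [56]
push(88): heap contents = [56, 88]
pop() → 56: heap contents = [88]
push(82): heap contents = [82, 88]
push(41): heap contents = [41, 82, 88]
pop() → 41: heap contents = [82, 88]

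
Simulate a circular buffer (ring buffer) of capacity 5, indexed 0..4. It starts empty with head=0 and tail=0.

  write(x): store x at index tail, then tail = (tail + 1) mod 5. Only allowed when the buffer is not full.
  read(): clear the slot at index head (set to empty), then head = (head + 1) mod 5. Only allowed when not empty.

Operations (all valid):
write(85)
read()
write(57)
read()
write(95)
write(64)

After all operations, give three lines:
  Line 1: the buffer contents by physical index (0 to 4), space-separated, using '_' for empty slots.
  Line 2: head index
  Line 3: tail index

Answer: _ _ 95 64 _
2
4

Derivation:
write(85): buf=[85 _ _ _ _], head=0, tail=1, size=1
read(): buf=[_ _ _ _ _], head=1, tail=1, size=0
write(57): buf=[_ 57 _ _ _], head=1, tail=2, size=1
read(): buf=[_ _ _ _ _], head=2, tail=2, size=0
write(95): buf=[_ _ 95 _ _], head=2, tail=3, size=1
write(64): buf=[_ _ 95 64 _], head=2, tail=4, size=2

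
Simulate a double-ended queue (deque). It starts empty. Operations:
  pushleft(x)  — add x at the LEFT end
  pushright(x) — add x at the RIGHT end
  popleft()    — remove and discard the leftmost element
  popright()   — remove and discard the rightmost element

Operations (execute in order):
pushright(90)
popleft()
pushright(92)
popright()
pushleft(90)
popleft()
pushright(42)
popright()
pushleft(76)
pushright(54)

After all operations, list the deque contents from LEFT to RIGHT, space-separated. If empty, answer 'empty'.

Answer: 76 54

Derivation:
pushright(90): [90]
popleft(): []
pushright(92): [92]
popright(): []
pushleft(90): [90]
popleft(): []
pushright(42): [42]
popright(): []
pushleft(76): [76]
pushright(54): [76, 54]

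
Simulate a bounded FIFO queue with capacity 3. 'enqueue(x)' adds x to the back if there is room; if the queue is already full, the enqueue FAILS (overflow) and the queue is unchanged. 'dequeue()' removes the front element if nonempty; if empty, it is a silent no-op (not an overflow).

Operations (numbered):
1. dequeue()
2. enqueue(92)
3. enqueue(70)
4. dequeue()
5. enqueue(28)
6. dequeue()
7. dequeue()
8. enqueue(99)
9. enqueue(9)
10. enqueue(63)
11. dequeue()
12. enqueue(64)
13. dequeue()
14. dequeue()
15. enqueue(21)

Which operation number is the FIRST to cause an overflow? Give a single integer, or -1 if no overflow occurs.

1. dequeue(): empty, no-op, size=0
2. enqueue(92): size=1
3. enqueue(70): size=2
4. dequeue(): size=1
5. enqueue(28): size=2
6. dequeue(): size=1
7. dequeue(): size=0
8. enqueue(99): size=1
9. enqueue(9): size=2
10. enqueue(63): size=3
11. dequeue(): size=2
12. enqueue(64): size=3
13. dequeue(): size=2
14. dequeue(): size=1
15. enqueue(21): size=2

Answer: -1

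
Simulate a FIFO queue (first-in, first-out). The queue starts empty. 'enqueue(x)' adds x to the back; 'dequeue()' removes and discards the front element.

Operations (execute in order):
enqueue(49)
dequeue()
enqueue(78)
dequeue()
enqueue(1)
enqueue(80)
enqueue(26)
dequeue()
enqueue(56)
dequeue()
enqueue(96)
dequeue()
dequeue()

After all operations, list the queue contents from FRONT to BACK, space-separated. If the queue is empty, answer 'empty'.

enqueue(49): [49]
dequeue(): []
enqueue(78): [78]
dequeue(): []
enqueue(1): [1]
enqueue(80): [1, 80]
enqueue(26): [1, 80, 26]
dequeue(): [80, 26]
enqueue(56): [80, 26, 56]
dequeue(): [26, 56]
enqueue(96): [26, 56, 96]
dequeue(): [56, 96]
dequeue(): [96]

Answer: 96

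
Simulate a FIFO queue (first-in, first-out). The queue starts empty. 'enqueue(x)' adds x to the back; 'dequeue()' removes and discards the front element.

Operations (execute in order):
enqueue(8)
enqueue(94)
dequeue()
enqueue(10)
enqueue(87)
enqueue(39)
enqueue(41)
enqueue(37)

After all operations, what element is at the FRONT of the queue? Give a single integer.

enqueue(8): queue = [8]
enqueue(94): queue = [8, 94]
dequeue(): queue = [94]
enqueue(10): queue = [94, 10]
enqueue(87): queue = [94, 10, 87]
enqueue(39): queue = [94, 10, 87, 39]
enqueue(41): queue = [94, 10, 87, 39, 41]
enqueue(37): queue = [94, 10, 87, 39, 41, 37]

Answer: 94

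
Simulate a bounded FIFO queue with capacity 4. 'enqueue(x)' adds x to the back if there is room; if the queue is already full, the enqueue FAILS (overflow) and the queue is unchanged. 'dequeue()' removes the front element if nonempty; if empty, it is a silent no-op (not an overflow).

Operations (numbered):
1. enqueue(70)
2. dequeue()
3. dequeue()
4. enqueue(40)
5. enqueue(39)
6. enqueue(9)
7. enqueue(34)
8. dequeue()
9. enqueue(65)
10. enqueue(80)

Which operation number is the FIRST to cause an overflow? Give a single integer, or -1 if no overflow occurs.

Answer: 10

Derivation:
1. enqueue(70): size=1
2. dequeue(): size=0
3. dequeue(): empty, no-op, size=0
4. enqueue(40): size=1
5. enqueue(39): size=2
6. enqueue(9): size=3
7. enqueue(34): size=4
8. dequeue(): size=3
9. enqueue(65): size=4
10. enqueue(80): size=4=cap → OVERFLOW (fail)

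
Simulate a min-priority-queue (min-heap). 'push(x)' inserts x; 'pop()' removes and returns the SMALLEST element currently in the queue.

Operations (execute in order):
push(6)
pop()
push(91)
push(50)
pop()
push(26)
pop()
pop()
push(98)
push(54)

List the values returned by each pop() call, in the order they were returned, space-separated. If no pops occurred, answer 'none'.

push(6): heap contents = [6]
pop() → 6: heap contents = []
push(91): heap contents = [91]
push(50): heap contents = [50, 91]
pop() → 50: heap contents = [91]
push(26): heap contents = [26, 91]
pop() → 26: heap contents = [91]
pop() → 91: heap contents = []
push(98): heap contents = [98]
push(54): heap contents = [54, 98]

Answer: 6 50 26 91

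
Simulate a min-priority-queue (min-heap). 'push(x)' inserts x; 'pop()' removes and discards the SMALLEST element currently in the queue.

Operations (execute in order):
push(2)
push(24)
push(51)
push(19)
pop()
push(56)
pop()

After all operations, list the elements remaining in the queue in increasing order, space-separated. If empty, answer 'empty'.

Answer: 24 51 56

Derivation:
push(2): heap contents = [2]
push(24): heap contents = [2, 24]
push(51): heap contents = [2, 24, 51]
push(19): heap contents = [2, 19, 24, 51]
pop() → 2: heap contents = [19, 24, 51]
push(56): heap contents = [19, 24, 51, 56]
pop() → 19: heap contents = [24, 51, 56]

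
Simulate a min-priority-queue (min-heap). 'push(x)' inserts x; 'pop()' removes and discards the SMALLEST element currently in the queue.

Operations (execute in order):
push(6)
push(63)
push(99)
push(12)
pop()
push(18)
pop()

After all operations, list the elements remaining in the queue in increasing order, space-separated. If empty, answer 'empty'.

push(6): heap contents = [6]
push(63): heap contents = [6, 63]
push(99): heap contents = [6, 63, 99]
push(12): heap contents = [6, 12, 63, 99]
pop() → 6: heap contents = [12, 63, 99]
push(18): heap contents = [12, 18, 63, 99]
pop() → 12: heap contents = [18, 63, 99]

Answer: 18 63 99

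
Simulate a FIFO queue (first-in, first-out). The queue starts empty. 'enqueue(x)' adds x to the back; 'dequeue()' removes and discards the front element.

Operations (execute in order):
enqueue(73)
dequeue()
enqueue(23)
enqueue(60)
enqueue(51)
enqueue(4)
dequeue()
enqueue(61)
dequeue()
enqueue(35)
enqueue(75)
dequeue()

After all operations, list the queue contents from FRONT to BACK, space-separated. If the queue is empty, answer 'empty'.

enqueue(73): [73]
dequeue(): []
enqueue(23): [23]
enqueue(60): [23, 60]
enqueue(51): [23, 60, 51]
enqueue(4): [23, 60, 51, 4]
dequeue(): [60, 51, 4]
enqueue(61): [60, 51, 4, 61]
dequeue(): [51, 4, 61]
enqueue(35): [51, 4, 61, 35]
enqueue(75): [51, 4, 61, 35, 75]
dequeue(): [4, 61, 35, 75]

Answer: 4 61 35 75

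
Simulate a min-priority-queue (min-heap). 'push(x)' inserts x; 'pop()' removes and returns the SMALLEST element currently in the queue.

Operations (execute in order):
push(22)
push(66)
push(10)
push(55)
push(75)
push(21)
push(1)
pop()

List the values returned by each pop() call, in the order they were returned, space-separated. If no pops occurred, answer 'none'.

Answer: 1

Derivation:
push(22): heap contents = [22]
push(66): heap contents = [22, 66]
push(10): heap contents = [10, 22, 66]
push(55): heap contents = [10, 22, 55, 66]
push(75): heap contents = [10, 22, 55, 66, 75]
push(21): heap contents = [10, 21, 22, 55, 66, 75]
push(1): heap contents = [1, 10, 21, 22, 55, 66, 75]
pop() → 1: heap contents = [10, 21, 22, 55, 66, 75]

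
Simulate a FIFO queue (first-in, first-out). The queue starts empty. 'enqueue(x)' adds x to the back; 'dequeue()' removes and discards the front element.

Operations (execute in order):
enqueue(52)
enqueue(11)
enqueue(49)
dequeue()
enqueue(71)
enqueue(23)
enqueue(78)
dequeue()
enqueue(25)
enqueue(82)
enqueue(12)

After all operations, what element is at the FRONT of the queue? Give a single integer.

enqueue(52): queue = [52]
enqueue(11): queue = [52, 11]
enqueue(49): queue = [52, 11, 49]
dequeue(): queue = [11, 49]
enqueue(71): queue = [11, 49, 71]
enqueue(23): queue = [11, 49, 71, 23]
enqueue(78): queue = [11, 49, 71, 23, 78]
dequeue(): queue = [49, 71, 23, 78]
enqueue(25): queue = [49, 71, 23, 78, 25]
enqueue(82): queue = [49, 71, 23, 78, 25, 82]
enqueue(12): queue = [49, 71, 23, 78, 25, 82, 12]

Answer: 49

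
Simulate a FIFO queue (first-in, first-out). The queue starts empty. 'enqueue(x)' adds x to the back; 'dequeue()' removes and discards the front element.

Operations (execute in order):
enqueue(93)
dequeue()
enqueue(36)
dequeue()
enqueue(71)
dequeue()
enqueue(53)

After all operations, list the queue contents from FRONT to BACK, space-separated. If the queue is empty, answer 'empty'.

enqueue(93): [93]
dequeue(): []
enqueue(36): [36]
dequeue(): []
enqueue(71): [71]
dequeue(): []
enqueue(53): [53]

Answer: 53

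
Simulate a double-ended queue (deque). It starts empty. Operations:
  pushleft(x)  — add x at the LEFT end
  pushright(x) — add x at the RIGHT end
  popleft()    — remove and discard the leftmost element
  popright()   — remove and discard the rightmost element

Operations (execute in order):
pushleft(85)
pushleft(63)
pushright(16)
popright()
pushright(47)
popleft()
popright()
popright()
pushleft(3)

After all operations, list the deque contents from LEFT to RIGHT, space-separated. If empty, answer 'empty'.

pushleft(85): [85]
pushleft(63): [63, 85]
pushright(16): [63, 85, 16]
popright(): [63, 85]
pushright(47): [63, 85, 47]
popleft(): [85, 47]
popright(): [85]
popright(): []
pushleft(3): [3]

Answer: 3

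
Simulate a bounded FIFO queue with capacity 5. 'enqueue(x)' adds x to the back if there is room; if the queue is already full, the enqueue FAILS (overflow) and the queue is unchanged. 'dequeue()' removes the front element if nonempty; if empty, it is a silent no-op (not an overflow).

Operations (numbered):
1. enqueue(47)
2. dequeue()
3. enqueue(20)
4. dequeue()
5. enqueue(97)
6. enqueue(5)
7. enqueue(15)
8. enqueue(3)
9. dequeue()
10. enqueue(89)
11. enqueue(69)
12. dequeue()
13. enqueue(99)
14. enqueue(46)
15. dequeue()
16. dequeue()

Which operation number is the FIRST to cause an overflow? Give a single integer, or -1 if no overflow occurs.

1. enqueue(47): size=1
2. dequeue(): size=0
3. enqueue(20): size=1
4. dequeue(): size=0
5. enqueue(97): size=1
6. enqueue(5): size=2
7. enqueue(15): size=3
8. enqueue(3): size=4
9. dequeue(): size=3
10. enqueue(89): size=4
11. enqueue(69): size=5
12. dequeue(): size=4
13. enqueue(99): size=5
14. enqueue(46): size=5=cap → OVERFLOW (fail)
15. dequeue(): size=4
16. dequeue(): size=3

Answer: 14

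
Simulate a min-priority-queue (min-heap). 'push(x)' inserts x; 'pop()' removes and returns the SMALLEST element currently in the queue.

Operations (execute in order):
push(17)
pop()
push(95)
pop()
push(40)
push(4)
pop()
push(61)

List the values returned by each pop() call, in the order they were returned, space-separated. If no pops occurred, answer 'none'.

push(17): heap contents = [17]
pop() → 17: heap contents = []
push(95): heap contents = [95]
pop() → 95: heap contents = []
push(40): heap contents = [40]
push(4): heap contents = [4, 40]
pop() → 4: heap contents = [40]
push(61): heap contents = [40, 61]

Answer: 17 95 4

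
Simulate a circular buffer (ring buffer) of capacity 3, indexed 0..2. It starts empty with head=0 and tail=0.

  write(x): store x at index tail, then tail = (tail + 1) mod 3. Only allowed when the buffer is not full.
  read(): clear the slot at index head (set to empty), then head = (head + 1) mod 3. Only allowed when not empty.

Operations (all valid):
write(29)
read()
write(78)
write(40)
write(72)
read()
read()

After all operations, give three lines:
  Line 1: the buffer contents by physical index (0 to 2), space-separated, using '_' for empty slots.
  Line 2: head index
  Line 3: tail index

write(29): buf=[29 _ _], head=0, tail=1, size=1
read(): buf=[_ _ _], head=1, tail=1, size=0
write(78): buf=[_ 78 _], head=1, tail=2, size=1
write(40): buf=[_ 78 40], head=1, tail=0, size=2
write(72): buf=[72 78 40], head=1, tail=1, size=3
read(): buf=[72 _ 40], head=2, tail=1, size=2
read(): buf=[72 _ _], head=0, tail=1, size=1

Answer: 72 _ _
0
1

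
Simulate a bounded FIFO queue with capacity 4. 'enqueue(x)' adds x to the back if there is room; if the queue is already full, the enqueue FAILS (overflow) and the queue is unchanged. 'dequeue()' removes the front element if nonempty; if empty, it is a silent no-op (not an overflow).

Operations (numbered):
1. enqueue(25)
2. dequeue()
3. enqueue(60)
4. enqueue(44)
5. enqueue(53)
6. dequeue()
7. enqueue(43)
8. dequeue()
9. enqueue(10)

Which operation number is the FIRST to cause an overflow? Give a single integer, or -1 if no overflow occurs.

Answer: -1

Derivation:
1. enqueue(25): size=1
2. dequeue(): size=0
3. enqueue(60): size=1
4. enqueue(44): size=2
5. enqueue(53): size=3
6. dequeue(): size=2
7. enqueue(43): size=3
8. dequeue(): size=2
9. enqueue(10): size=3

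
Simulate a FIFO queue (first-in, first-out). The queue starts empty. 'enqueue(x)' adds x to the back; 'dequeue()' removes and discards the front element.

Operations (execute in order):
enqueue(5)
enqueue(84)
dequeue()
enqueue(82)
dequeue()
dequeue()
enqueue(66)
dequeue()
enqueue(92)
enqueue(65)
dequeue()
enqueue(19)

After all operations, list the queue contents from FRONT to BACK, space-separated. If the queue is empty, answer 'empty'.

Answer: 65 19

Derivation:
enqueue(5): [5]
enqueue(84): [5, 84]
dequeue(): [84]
enqueue(82): [84, 82]
dequeue(): [82]
dequeue(): []
enqueue(66): [66]
dequeue(): []
enqueue(92): [92]
enqueue(65): [92, 65]
dequeue(): [65]
enqueue(19): [65, 19]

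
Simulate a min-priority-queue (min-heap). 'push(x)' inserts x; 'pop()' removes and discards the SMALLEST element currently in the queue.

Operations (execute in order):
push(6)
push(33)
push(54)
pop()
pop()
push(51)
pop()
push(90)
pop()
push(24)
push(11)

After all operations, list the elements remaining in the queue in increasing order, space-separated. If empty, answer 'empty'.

Answer: 11 24 90

Derivation:
push(6): heap contents = [6]
push(33): heap contents = [6, 33]
push(54): heap contents = [6, 33, 54]
pop() → 6: heap contents = [33, 54]
pop() → 33: heap contents = [54]
push(51): heap contents = [51, 54]
pop() → 51: heap contents = [54]
push(90): heap contents = [54, 90]
pop() → 54: heap contents = [90]
push(24): heap contents = [24, 90]
push(11): heap contents = [11, 24, 90]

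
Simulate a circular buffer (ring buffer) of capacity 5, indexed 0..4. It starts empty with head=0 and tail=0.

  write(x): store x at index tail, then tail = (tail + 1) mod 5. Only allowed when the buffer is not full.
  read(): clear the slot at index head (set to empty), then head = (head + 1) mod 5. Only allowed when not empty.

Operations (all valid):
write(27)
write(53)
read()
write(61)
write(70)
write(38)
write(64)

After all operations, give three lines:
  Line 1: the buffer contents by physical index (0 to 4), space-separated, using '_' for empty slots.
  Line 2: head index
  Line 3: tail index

Answer: 64 53 61 70 38
1
1

Derivation:
write(27): buf=[27 _ _ _ _], head=0, tail=1, size=1
write(53): buf=[27 53 _ _ _], head=0, tail=2, size=2
read(): buf=[_ 53 _ _ _], head=1, tail=2, size=1
write(61): buf=[_ 53 61 _ _], head=1, tail=3, size=2
write(70): buf=[_ 53 61 70 _], head=1, tail=4, size=3
write(38): buf=[_ 53 61 70 38], head=1, tail=0, size=4
write(64): buf=[64 53 61 70 38], head=1, tail=1, size=5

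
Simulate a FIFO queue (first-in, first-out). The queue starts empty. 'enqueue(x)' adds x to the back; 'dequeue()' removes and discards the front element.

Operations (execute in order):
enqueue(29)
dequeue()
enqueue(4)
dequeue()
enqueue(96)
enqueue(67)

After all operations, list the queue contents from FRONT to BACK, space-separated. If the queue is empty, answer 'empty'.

enqueue(29): [29]
dequeue(): []
enqueue(4): [4]
dequeue(): []
enqueue(96): [96]
enqueue(67): [96, 67]

Answer: 96 67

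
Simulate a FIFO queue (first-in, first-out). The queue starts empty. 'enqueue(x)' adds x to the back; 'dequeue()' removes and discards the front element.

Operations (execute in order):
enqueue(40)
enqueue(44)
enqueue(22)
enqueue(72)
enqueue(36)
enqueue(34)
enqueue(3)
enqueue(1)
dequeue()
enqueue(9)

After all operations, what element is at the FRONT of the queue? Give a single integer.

enqueue(40): queue = [40]
enqueue(44): queue = [40, 44]
enqueue(22): queue = [40, 44, 22]
enqueue(72): queue = [40, 44, 22, 72]
enqueue(36): queue = [40, 44, 22, 72, 36]
enqueue(34): queue = [40, 44, 22, 72, 36, 34]
enqueue(3): queue = [40, 44, 22, 72, 36, 34, 3]
enqueue(1): queue = [40, 44, 22, 72, 36, 34, 3, 1]
dequeue(): queue = [44, 22, 72, 36, 34, 3, 1]
enqueue(9): queue = [44, 22, 72, 36, 34, 3, 1, 9]

Answer: 44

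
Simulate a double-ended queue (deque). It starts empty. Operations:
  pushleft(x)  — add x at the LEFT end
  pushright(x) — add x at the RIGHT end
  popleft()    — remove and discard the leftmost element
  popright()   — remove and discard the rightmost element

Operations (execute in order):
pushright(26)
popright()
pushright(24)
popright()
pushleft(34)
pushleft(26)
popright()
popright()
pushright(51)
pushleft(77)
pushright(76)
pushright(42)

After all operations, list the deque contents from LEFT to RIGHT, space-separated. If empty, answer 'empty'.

Answer: 77 51 76 42

Derivation:
pushright(26): [26]
popright(): []
pushright(24): [24]
popright(): []
pushleft(34): [34]
pushleft(26): [26, 34]
popright(): [26]
popright(): []
pushright(51): [51]
pushleft(77): [77, 51]
pushright(76): [77, 51, 76]
pushright(42): [77, 51, 76, 42]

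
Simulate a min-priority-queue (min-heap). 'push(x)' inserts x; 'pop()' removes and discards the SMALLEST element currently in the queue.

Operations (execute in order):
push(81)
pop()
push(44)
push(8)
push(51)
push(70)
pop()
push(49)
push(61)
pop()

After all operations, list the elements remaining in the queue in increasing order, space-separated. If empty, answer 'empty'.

Answer: 49 51 61 70

Derivation:
push(81): heap contents = [81]
pop() → 81: heap contents = []
push(44): heap contents = [44]
push(8): heap contents = [8, 44]
push(51): heap contents = [8, 44, 51]
push(70): heap contents = [8, 44, 51, 70]
pop() → 8: heap contents = [44, 51, 70]
push(49): heap contents = [44, 49, 51, 70]
push(61): heap contents = [44, 49, 51, 61, 70]
pop() → 44: heap contents = [49, 51, 61, 70]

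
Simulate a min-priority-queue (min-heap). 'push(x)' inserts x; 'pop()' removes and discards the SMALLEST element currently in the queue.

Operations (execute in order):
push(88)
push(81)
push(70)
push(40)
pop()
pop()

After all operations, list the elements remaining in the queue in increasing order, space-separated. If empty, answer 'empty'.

push(88): heap contents = [88]
push(81): heap contents = [81, 88]
push(70): heap contents = [70, 81, 88]
push(40): heap contents = [40, 70, 81, 88]
pop() → 40: heap contents = [70, 81, 88]
pop() → 70: heap contents = [81, 88]

Answer: 81 88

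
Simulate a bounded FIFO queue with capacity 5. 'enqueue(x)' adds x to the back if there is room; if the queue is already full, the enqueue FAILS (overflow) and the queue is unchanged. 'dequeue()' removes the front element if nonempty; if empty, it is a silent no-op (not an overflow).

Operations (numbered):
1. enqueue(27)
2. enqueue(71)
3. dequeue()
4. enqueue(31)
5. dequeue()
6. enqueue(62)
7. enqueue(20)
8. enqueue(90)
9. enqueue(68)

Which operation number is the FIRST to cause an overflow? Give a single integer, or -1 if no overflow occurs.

Answer: -1

Derivation:
1. enqueue(27): size=1
2. enqueue(71): size=2
3. dequeue(): size=1
4. enqueue(31): size=2
5. dequeue(): size=1
6. enqueue(62): size=2
7. enqueue(20): size=3
8. enqueue(90): size=4
9. enqueue(68): size=5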